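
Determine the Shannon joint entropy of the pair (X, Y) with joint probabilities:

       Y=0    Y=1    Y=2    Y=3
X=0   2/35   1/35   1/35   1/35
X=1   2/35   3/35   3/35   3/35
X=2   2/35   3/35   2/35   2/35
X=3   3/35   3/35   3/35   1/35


H(X,Y) = -Σ p(x,y) log₂ p(x,y)
  p(0,0)=2/35: -0.0571 × log₂(0.0571) = 0.2360
  p(0,1)=1/35: -0.0286 × log₂(0.0286) = 0.1466
  p(0,2)=1/35: -0.0286 × log₂(0.0286) = 0.1466
  p(0,3)=1/35: -0.0286 × log₂(0.0286) = 0.1466
  p(1,0)=2/35: -0.0571 × log₂(0.0571) = 0.2360
  p(1,1)=3/35: -0.0857 × log₂(0.0857) = 0.3038
  p(1,2)=3/35: -0.0857 × log₂(0.0857) = 0.3038
  p(1,3)=3/35: -0.0857 × log₂(0.0857) = 0.3038
  p(2,0)=2/35: -0.0571 × log₂(0.0571) = 0.2360
  p(2,1)=3/35: -0.0857 × log₂(0.0857) = 0.3038
  p(2,2)=2/35: -0.0571 × log₂(0.0571) = 0.2360
  p(2,3)=2/35: -0.0571 × log₂(0.0571) = 0.2360
  p(3,0)=3/35: -0.0857 × log₂(0.0857) = 0.3038
  p(3,1)=3/35: -0.0857 × log₂(0.0857) = 0.3038
  p(3,2)=3/35: -0.0857 × log₂(0.0857) = 0.3038
  p(3,3)=1/35: -0.0286 × log₂(0.0286) = 0.1466
H(X,Y) = 3.8926 bits


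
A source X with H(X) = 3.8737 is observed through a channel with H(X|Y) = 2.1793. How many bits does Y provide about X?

I(X;Y) = H(X) - H(X|Y)
I(X;Y) = 3.8737 - 2.1793 = 1.6944 bits


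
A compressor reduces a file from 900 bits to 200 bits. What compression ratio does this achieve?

Compression ratio = Original / Compressed
= 900 / 200 = 4.50:1


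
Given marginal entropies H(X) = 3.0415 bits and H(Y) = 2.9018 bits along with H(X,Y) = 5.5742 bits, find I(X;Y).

I(X;Y) = H(X) + H(Y) - H(X,Y)
I(X;Y) = 3.0415 + 2.9018 - 5.5742 = 0.3691 bits


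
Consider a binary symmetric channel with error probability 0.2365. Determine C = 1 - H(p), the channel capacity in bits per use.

For BSC with error probability p:
C = 1 - H(p) where H(p) is binary entropy
H(0.2365) = -0.2365 × log₂(0.2365) - 0.7635 × log₂(0.7635)
H(p) = 0.7892
C = 1 - 0.7892 = 0.2108 bits/use


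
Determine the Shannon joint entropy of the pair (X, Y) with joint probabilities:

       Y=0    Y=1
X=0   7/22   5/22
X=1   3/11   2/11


H(X,Y) = -Σ p(x,y) log₂ p(x,y)
  p(0,0)=7/22: -0.3182 × log₂(0.3182) = 0.5257
  p(0,1)=5/22: -0.2273 × log₂(0.2273) = 0.4858
  p(1,0)=3/11: -0.2727 × log₂(0.2727) = 0.5112
  p(1,1)=2/11: -0.1818 × log₂(0.1818) = 0.4472
H(X,Y) = 1.9698 bits


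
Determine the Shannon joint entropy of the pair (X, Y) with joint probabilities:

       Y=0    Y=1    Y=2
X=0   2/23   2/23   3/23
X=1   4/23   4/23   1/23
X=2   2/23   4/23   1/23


H(X,Y) = -Σ p(x,y) log₂ p(x,y)
  p(0,0)=2/23: -0.0870 × log₂(0.0870) = 0.3064
  p(0,1)=2/23: -0.0870 × log₂(0.0870) = 0.3064
  p(0,2)=3/23: -0.1304 × log₂(0.1304) = 0.3833
  p(1,0)=4/23: -0.1739 × log₂(0.1739) = 0.4389
  p(1,1)=4/23: -0.1739 × log₂(0.1739) = 0.4389
  p(1,2)=1/23: -0.0435 × log₂(0.0435) = 0.1967
  p(2,0)=2/23: -0.0870 × log₂(0.0870) = 0.3064
  p(2,1)=4/23: -0.1739 × log₂(0.1739) = 0.4389
  p(2,2)=1/23: -0.0435 × log₂(0.0435) = 0.1967
H(X,Y) = 3.0125 bits


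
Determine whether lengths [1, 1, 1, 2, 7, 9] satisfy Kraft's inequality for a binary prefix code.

Kraft inequality: Σ 2^(-l_i) ≤ 1 for prefix-free code
Calculating: 2^(-1) + 2^(-1) + 2^(-1) + 2^(-2) + 2^(-7) + 2^(-9)
= 0.5 + 0.5 + 0.5 + 0.25 + 0.0078125 + 0.001953125
= 1.7598
Since 1.7598 > 1, prefix-free code does not exist


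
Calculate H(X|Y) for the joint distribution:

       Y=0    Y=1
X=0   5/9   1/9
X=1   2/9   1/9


H(X|Y) = Σ_y p(y) H(X|Y=y)
  p(Y=0) = 7/9, H(X|Y=0) = 0.8631
  p(Y=1) = 2/9, H(X|Y=1) = 1.0000
H(X|Y) = 0.7778×0.8631 + 0.2222×1.0000 = 0.8935 bits


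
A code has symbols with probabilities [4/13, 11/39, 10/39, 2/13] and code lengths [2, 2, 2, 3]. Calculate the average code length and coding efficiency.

Average length L = Σ p_i × l_i = 2.1538 bits
Entropy H = 1.9571 bits
Efficiency η = H/L × 100% = 90.87%


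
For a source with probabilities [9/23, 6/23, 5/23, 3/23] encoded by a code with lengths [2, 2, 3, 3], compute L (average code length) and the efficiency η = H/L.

Average length L = Σ p_i × l_i = 2.3478 bits
Entropy H = 1.8973 bits
Efficiency η = H/L × 100% = 80.81%


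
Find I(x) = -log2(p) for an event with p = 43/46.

Information content I(x) = -log₂(p(x))
I = -log₂(43/46) = -log₂(0.9348)
I = 0.0973 bits


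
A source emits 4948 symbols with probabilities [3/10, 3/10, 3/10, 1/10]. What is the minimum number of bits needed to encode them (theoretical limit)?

Entropy H = 1.8955 bits/symbol
Minimum bits = H × n = 1.8955 × 4948
= 9378.75 bits


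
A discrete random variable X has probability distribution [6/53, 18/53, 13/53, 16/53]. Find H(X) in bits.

H(X) = -Σ p(x) log₂ p(x)
  -6/53 × log₂(6/53) = 0.3558
  -18/53 × log₂(18/53) = 0.5291
  -13/53 × log₂(13/53) = 0.4973
  -16/53 × log₂(16/53) = 0.5216
H(X) = 1.9039 bits


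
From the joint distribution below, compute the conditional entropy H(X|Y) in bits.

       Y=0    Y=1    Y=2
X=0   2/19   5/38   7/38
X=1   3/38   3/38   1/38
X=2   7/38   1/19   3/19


H(X|Y) = Σ_y p(y) H(X|Y=y)
  p(Y=0) = 7/19, H(X|Y=0) = 1.4926
  p(Y=1) = 5/19, H(X|Y=1) = 1.4855
  p(Y=2) = 7/19, H(X|Y=2) = 1.2958
H(X|Y) = 0.3684×1.4926 + 0.2632×1.4855 + 0.3684×1.2958 = 1.4182 bits


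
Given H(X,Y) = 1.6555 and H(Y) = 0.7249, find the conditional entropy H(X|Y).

Chain rule: H(X,Y) = H(X|Y) + H(Y)
H(X|Y) = H(X,Y) - H(Y) = 1.6555 - 0.7249 = 0.9306 bits


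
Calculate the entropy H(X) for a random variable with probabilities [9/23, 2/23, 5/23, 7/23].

H(X) = -Σ p(x) log₂ p(x)
  -9/23 × log₂(9/23) = 0.5297
  -2/23 × log₂(2/23) = 0.3064
  -5/23 × log₂(5/23) = 0.4786
  -7/23 × log₂(7/23) = 0.5223
H(X) = 1.8370 bits


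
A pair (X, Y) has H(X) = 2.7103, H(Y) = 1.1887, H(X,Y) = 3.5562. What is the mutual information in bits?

I(X;Y) = H(X) + H(Y) - H(X,Y)
I(X;Y) = 2.7103 + 1.1887 - 3.5562 = 0.3428 bits


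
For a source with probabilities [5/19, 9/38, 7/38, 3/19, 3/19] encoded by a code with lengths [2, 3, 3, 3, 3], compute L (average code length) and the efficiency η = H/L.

Average length L = Σ p_i × l_i = 2.7368 bits
Entropy H = 2.2895 bits
Efficiency η = H/L × 100% = 83.66%


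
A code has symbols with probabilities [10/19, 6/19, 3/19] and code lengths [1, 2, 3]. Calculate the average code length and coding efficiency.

Average length L = Σ p_i × l_i = 1.6316 bits
Entropy H = 1.4330 bits
Efficiency η = H/L × 100% = 87.83%


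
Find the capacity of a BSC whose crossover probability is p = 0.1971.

For BSC with error probability p:
C = 1 - H(p) where H(p) is binary entropy
H(0.1971) = -0.1971 × log₂(0.1971) - 0.8029 × log₂(0.8029)
H(p) = 0.7161
C = 1 - 0.7161 = 0.2839 bits/use


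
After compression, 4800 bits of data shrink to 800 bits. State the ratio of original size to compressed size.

Compression ratio = Original / Compressed
= 4800 / 800 = 6.00:1


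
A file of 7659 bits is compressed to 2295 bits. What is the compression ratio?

Compression ratio = Original / Compressed
= 7659 / 2295 = 3.34:1


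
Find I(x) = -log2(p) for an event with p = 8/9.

Information content I(x) = -log₂(p(x))
I = -log₂(8/9) = -log₂(0.8889)
I = 0.1699 bits


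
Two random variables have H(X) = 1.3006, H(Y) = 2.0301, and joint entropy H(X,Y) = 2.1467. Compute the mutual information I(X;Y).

I(X;Y) = H(X) + H(Y) - H(X,Y)
I(X;Y) = 1.3006 + 2.0301 - 2.1467 = 1.184 bits


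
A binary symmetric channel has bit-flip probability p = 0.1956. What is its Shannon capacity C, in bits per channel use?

For BSC with error probability p:
C = 1 - H(p) where H(p) is binary entropy
H(0.1956) = -0.1956 × log₂(0.1956) - 0.8044 × log₂(0.8044)
H(p) = 0.7130
C = 1 - 0.7130 = 0.2870 bits/use


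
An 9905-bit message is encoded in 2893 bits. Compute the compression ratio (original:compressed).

Compression ratio = Original / Compressed
= 9905 / 2893 = 3.42:1


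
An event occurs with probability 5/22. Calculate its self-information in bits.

Information content I(x) = -log₂(p(x))
I = -log₂(5/22) = -log₂(0.2273)
I = 2.1375 bits


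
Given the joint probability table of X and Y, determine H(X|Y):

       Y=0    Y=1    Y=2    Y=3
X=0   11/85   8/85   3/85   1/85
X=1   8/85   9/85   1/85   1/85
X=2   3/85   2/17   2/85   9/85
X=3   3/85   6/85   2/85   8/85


H(X|Y) = Σ_y p(y) H(X|Y=y)
  p(Y=0) = 5/17, H(X|Y=0) = 1.7813
  p(Y=1) = 33/85, H(X|Y=1) = 1.9760
  p(Y=2) = 8/85, H(X|Y=2) = 1.9056
  p(Y=3) = 19/85, H(X|Y=3) = 1.4832
H(X|Y) = 0.2941×1.7813 + 0.3882×1.9760 + 0.0941×1.9056 + 0.2235×1.4832 = 1.8020 bits


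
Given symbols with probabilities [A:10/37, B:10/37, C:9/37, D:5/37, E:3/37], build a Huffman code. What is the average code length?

Huffman tree construction:
Combine smallest probabilities repeatedly
Resulting codes:
  A: 10 (length 2)
  B: 11 (length 2)
  C: 01 (length 2)
  D: 001 (length 3)
  E: 000 (length 3)
Average length = Σ p(s) × length(s) = 2.2162 bits


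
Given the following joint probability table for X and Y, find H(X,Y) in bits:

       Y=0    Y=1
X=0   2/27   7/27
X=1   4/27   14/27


H(X,Y) = -Σ p(x,y) log₂ p(x,y)
  p(0,0)=2/27: -0.0741 × log₂(0.0741) = 0.2781
  p(0,1)=7/27: -0.2593 × log₂(0.2593) = 0.5049
  p(1,0)=4/27: -0.1481 × log₂(0.1481) = 0.4081
  p(1,1)=14/27: -0.5185 × log₂(0.5185) = 0.4913
H(X,Y) = 1.6825 bits


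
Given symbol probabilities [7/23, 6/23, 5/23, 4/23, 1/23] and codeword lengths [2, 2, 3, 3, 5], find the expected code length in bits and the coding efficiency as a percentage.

Average length L = Σ p_i × l_i = 2.5217 bits
Entropy H = 2.1422 bits
Efficiency η = H/L × 100% = 84.95%


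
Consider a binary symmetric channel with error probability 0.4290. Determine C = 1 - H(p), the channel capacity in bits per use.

For BSC with error probability p:
C = 1 - H(p) where H(p) is binary entropy
H(0.4290) = -0.4290 × log₂(0.4290) - 0.5710 × log₂(0.5710)
H(p) = 0.9854
C = 1 - 0.9854 = 0.0146 bits/use


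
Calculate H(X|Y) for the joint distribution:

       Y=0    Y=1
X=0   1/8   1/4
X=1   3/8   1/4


H(X|Y) = Σ_y p(y) H(X|Y=y)
  p(Y=0) = 1/2, H(X|Y=0) = 0.8113
  p(Y=1) = 1/2, H(X|Y=1) = 1.0000
H(X|Y) = 0.5000×0.8113 + 0.5000×1.0000 = 0.9056 bits


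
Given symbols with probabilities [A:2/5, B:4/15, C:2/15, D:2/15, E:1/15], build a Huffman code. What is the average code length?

Huffman tree construction:
Combine smallest probabilities repeatedly
Resulting codes:
  A: 0 (length 1)
  B: 10 (length 2)
  C: 1111 (length 4)
  D: 110 (length 3)
  E: 1110 (length 4)
Average length = Σ p(s) × length(s) = 2.1333 bits


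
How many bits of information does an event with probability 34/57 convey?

Information content I(x) = -log₂(p(x))
I = -log₂(34/57) = -log₂(0.5965)
I = 0.7454 bits


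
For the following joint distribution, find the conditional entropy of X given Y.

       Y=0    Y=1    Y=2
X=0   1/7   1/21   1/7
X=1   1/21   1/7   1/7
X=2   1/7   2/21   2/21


H(X|Y) = Σ_y p(y) H(X|Y=y)
  p(Y=0) = 1/3, H(X|Y=0) = 1.4488
  p(Y=1) = 2/7, H(X|Y=1) = 1.4591
  p(Y=2) = 8/21, H(X|Y=2) = 1.5613
H(X|Y) = 0.3333×1.4488 + 0.2857×1.4591 + 0.3810×1.5613 = 1.4946 bits


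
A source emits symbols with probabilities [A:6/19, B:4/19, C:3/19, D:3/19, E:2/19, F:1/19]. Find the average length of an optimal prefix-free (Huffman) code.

Huffman tree construction:
Combine smallest probabilities repeatedly
Resulting codes:
  A: 10 (length 2)
  B: 01 (length 2)
  C: 110 (length 3)
  D: 111 (length 3)
  E: 001 (length 3)
  F: 000 (length 3)
Average length = Σ p(s) × length(s) = 2.4737 bits


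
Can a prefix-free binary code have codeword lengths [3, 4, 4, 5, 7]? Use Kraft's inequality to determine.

Kraft inequality: Σ 2^(-l_i) ≤ 1 for prefix-free code
Calculating: 2^(-3) + 2^(-4) + 2^(-4) + 2^(-5) + 2^(-7)
= 0.125 + 0.0625 + 0.0625 + 0.03125 + 0.0078125
= 0.2891
Since 0.2891 ≤ 1, prefix-free code exists


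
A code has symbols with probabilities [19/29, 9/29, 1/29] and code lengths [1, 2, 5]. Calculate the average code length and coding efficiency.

Average length L = Σ p_i × l_i = 1.4483 bits
Entropy H = 1.0911 bits
Efficiency η = H/L × 100% = 75.34%


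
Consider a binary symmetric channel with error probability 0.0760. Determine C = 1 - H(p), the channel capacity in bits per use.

For BSC with error probability p:
C = 1 - H(p) where H(p) is binary entropy
H(0.0760) = -0.0760 × log₂(0.0760) - 0.9240 × log₂(0.9240)
H(p) = 0.3879
C = 1 - 0.3879 = 0.6121 bits/use


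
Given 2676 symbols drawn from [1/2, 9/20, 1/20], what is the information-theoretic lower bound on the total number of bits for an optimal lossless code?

Entropy H = 1.2345 bits/symbol
Minimum bits = H × n = 1.2345 × 2676
= 3303.52 bits


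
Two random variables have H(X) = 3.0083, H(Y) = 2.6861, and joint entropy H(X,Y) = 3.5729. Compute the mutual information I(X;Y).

I(X;Y) = H(X) + H(Y) - H(X,Y)
I(X;Y) = 3.0083 + 2.6861 - 3.5729 = 2.1215 bits


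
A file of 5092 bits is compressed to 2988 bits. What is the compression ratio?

Compression ratio = Original / Compressed
= 5092 / 2988 = 1.70:1


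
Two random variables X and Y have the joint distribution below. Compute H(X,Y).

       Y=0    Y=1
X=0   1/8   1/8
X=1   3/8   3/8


H(X,Y) = -Σ p(x,y) log₂ p(x,y)
  p(0,0)=1/8: -0.1250 × log₂(0.1250) = 0.3750
  p(0,1)=1/8: -0.1250 × log₂(0.1250) = 0.3750
  p(1,0)=3/8: -0.3750 × log₂(0.3750) = 0.5306
  p(1,1)=3/8: -0.3750 × log₂(0.3750) = 0.5306
H(X,Y) = 1.8113 bits


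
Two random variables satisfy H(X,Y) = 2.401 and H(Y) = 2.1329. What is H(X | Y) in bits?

Chain rule: H(X,Y) = H(X|Y) + H(Y)
H(X|Y) = H(X,Y) - H(Y) = 2.401 - 2.1329 = 0.2681 bits


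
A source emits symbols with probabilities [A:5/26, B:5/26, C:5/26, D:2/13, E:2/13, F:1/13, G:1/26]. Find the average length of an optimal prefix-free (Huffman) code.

Huffman tree construction:
Combine smallest probabilities repeatedly
Resulting codes:
  A: 111 (length 3)
  B: 00 (length 2)
  C: 01 (length 2)
  D: 101 (length 3)
  E: 110 (length 3)
  F: 1001 (length 4)
  G: 1000 (length 4)
Average length = Σ p(s) × length(s) = 2.7308 bits


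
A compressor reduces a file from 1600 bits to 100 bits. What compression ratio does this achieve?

Compression ratio = Original / Compressed
= 1600 / 100 = 16.00:1


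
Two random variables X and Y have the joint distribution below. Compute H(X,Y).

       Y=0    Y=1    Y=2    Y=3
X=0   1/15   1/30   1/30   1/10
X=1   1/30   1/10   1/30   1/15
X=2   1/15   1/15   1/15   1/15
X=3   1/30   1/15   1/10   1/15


H(X,Y) = -Σ p(x,y) log₂ p(x,y)
  p(0,0)=1/15: -0.0667 × log₂(0.0667) = 0.2605
  p(0,1)=1/30: -0.0333 × log₂(0.0333) = 0.1636
  p(0,2)=1/30: -0.0333 × log₂(0.0333) = 0.1636
  p(0,3)=1/10: -0.1000 × log₂(0.1000) = 0.3322
  p(1,0)=1/30: -0.0333 × log₂(0.0333) = 0.1636
  p(1,1)=1/10: -0.1000 × log₂(0.1000) = 0.3322
  p(1,2)=1/30: -0.0333 × log₂(0.0333) = 0.1636
  p(1,3)=1/15: -0.0667 × log₂(0.0667) = 0.2605
  p(2,0)=1/15: -0.0667 × log₂(0.0667) = 0.2605
  p(2,1)=1/15: -0.0667 × log₂(0.0667) = 0.2605
  p(2,2)=1/15: -0.0667 × log₂(0.0667) = 0.2605
  p(2,3)=1/15: -0.0667 × log₂(0.0667) = 0.2605
  p(3,0)=1/30: -0.0333 × log₂(0.0333) = 0.1636
  p(3,1)=1/15: -0.0667 × log₂(0.0667) = 0.2605
  p(3,2)=1/10: -0.1000 × log₂(0.1000) = 0.3322
  p(3,3)=1/15: -0.0667 × log₂(0.0667) = 0.2605
H(X,Y) = 3.8981 bits


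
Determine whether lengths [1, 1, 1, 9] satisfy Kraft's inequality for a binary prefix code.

Kraft inequality: Σ 2^(-l_i) ≤ 1 for prefix-free code
Calculating: 2^(-1) + 2^(-1) + 2^(-1) + 2^(-9)
= 0.5 + 0.5 + 0.5 + 0.001953125
= 1.5020
Since 1.5020 > 1, prefix-free code does not exist


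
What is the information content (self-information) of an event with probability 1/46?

Information content I(x) = -log₂(p(x))
I = -log₂(1/46) = -log₂(0.0217)
I = 5.5236 bits


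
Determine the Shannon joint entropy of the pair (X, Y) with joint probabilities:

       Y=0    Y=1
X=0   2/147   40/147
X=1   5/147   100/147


H(X,Y) = -Σ p(x,y) log₂ p(x,y)
  p(0,0)=2/147: -0.0136 × log₂(0.0136) = 0.0843
  p(0,1)=40/147: -0.2721 × log₂(0.2721) = 0.5110
  p(1,0)=5/147: -0.0340 × log₂(0.0340) = 0.1659
  p(1,1)=100/147: -0.6803 × log₂(0.6803) = 0.3781
H(X,Y) = 1.1393 bits


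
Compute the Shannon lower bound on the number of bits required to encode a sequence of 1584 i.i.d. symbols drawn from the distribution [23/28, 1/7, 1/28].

Entropy H = 0.8059 bits/symbol
Minimum bits = H × n = 0.8059 × 1584
= 1276.48 bits


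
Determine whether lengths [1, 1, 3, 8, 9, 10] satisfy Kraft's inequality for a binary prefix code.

Kraft inequality: Σ 2^(-l_i) ≤ 1 for prefix-free code
Calculating: 2^(-1) + 2^(-1) + 2^(-3) + 2^(-8) + 2^(-9) + 2^(-10)
= 0.5 + 0.5 + 0.125 + 0.00390625 + 0.001953125 + 0.0009765625
= 1.1318
Since 1.1318 > 1, prefix-free code does not exist


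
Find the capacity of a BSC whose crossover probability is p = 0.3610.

For BSC with error probability p:
C = 1 - H(p) where H(p) is binary entropy
H(0.3610) = -0.3610 × log₂(0.3610) - 0.6390 × log₂(0.6390)
H(p) = 0.9435
C = 1 - 0.9435 = 0.0565 bits/use


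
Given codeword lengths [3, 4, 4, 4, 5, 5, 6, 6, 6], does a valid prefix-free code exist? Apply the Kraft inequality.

Kraft inequality: Σ 2^(-l_i) ≤ 1 for prefix-free code
Calculating: 2^(-3) + 2^(-4) + 2^(-4) + 2^(-4) + 2^(-5) + 2^(-5) + 2^(-6) + 2^(-6) + 2^(-6)
= 0.125 + 0.0625 + 0.0625 + 0.0625 + 0.03125 + 0.03125 + 0.015625 + 0.015625 + 0.015625
= 0.4219
Since 0.4219 ≤ 1, prefix-free code exists


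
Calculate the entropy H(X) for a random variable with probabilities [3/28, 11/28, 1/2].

H(X) = -Σ p(x) log₂ p(x)
  -3/28 × log₂(3/28) = 0.3453
  -11/28 × log₂(11/28) = 0.5295
  -1/2 × log₂(1/2) = 0.5000
H(X) = 1.3748 bits


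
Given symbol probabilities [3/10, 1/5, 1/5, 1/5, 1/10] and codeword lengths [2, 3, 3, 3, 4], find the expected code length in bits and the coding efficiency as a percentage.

Average length L = Σ p_i × l_i = 2.8000 bits
Entropy H = 2.2464 bits
Efficiency η = H/L × 100% = 80.23%


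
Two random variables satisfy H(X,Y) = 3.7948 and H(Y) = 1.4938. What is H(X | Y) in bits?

Chain rule: H(X,Y) = H(X|Y) + H(Y)
H(X|Y) = H(X,Y) - H(Y) = 3.7948 - 1.4938 = 2.301 bits


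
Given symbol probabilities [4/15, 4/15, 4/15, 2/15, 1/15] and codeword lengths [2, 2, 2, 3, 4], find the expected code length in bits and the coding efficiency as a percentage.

Average length L = Σ p_i × l_i = 2.2667 bits
Entropy H = 2.1736 bits
Efficiency η = H/L × 100% = 95.89%


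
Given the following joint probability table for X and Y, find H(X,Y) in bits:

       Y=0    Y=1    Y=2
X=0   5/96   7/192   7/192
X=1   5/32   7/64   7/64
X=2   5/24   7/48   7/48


H(X,Y) = -Σ p(x,y) log₂ p(x,y)
  p(0,0)=5/96: -0.0521 × log₂(0.0521) = 0.2220
  p(0,1)=7/192: -0.0365 × log₂(0.0365) = 0.1742
  p(0,2)=7/192: -0.0365 × log₂(0.0365) = 0.1742
  p(1,0)=5/32: -0.1562 × log₂(0.1562) = 0.4184
  p(1,1)=7/64: -0.1094 × log₂(0.1094) = 0.3492
  p(1,2)=7/64: -0.1094 × log₂(0.1094) = 0.3492
  p(2,0)=5/24: -0.2083 × log₂(0.2083) = 0.4715
  p(2,1)=7/48: -0.1458 × log₂(0.1458) = 0.4051
  p(2,2)=7/48: -0.1458 × log₂(0.1458) = 0.4051
H(X,Y) = 2.9688 bits


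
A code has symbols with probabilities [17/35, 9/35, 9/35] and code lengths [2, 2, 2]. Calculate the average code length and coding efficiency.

Average length L = Σ p_i × l_i = 2.0000 bits
Entropy H = 1.5137 bits
Efficiency η = H/L × 100% = 75.68%


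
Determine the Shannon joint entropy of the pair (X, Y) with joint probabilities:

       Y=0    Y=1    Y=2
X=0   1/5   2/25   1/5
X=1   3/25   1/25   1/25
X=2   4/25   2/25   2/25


H(X,Y) = -Σ p(x,y) log₂ p(x,y)
  p(0,0)=1/5: -0.2000 × log₂(0.2000) = 0.4644
  p(0,1)=2/25: -0.0800 × log₂(0.0800) = 0.2915
  p(0,2)=1/5: -0.2000 × log₂(0.2000) = 0.4644
  p(1,0)=3/25: -0.1200 × log₂(0.1200) = 0.3671
  p(1,1)=1/25: -0.0400 × log₂(0.0400) = 0.1858
  p(1,2)=1/25: -0.0400 × log₂(0.0400) = 0.1858
  p(2,0)=4/25: -0.1600 × log₂(0.1600) = 0.4230
  p(2,1)=2/25: -0.0800 × log₂(0.0800) = 0.2915
  p(2,2)=2/25: -0.0800 × log₂(0.0800) = 0.2915
H(X,Y) = 2.9649 bits


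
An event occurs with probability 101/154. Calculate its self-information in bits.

Information content I(x) = -log₂(p(x))
I = -log₂(101/154) = -log₂(0.6558)
I = 0.6086 bits


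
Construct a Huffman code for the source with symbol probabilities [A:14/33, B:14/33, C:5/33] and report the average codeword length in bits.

Huffman tree construction:
Combine smallest probabilities repeatedly
Resulting codes:
  A: 11 (length 2)
  B: 0 (length 1)
  C: 10 (length 2)
Average length = Σ p(s) × length(s) = 1.5758 bits


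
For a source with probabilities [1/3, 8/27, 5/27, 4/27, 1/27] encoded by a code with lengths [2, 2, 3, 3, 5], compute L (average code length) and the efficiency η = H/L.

Average length L = Σ p_i × l_i = 2.4444 bits
Entropy H = 2.0831 bits
Efficiency η = H/L × 100% = 85.22%


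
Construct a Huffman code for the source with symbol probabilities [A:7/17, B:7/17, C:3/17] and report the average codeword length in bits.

Huffman tree construction:
Combine smallest probabilities repeatedly
Resulting codes:
  A: 11 (length 2)
  B: 0 (length 1)
  C: 10 (length 2)
Average length = Σ p(s) × length(s) = 1.5882 bits


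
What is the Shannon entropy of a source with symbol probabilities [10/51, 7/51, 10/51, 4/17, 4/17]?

H(X) = -Σ p(x) log₂ p(x)
  -10/51 × log₂(10/51) = 0.4609
  -7/51 × log₂(7/51) = 0.3932
  -10/51 × log₂(10/51) = 0.4609
  -4/17 × log₂(4/17) = 0.4912
  -4/17 × log₂(4/17) = 0.4912
H(X) = 2.2973 bits


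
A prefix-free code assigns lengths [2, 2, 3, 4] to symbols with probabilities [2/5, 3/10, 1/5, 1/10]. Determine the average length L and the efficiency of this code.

Average length L = Σ p_i × l_i = 2.4000 bits
Entropy H = 1.8464 bits
Efficiency η = H/L × 100% = 76.93%


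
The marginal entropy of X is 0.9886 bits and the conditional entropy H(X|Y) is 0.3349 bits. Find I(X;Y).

I(X;Y) = H(X) - H(X|Y)
I(X;Y) = 0.9886 - 0.3349 = 0.6537 bits


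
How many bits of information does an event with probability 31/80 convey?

Information content I(x) = -log₂(p(x))
I = -log₂(31/80) = -log₂(0.3875)
I = 1.3677 bits


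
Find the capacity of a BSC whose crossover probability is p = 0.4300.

For BSC with error probability p:
C = 1 - H(p) where H(p) is binary entropy
H(0.4300) = -0.4300 × log₂(0.4300) - 0.5700 × log₂(0.5700)
H(p) = 0.9858
C = 1 - 0.9858 = 0.0142 bits/use


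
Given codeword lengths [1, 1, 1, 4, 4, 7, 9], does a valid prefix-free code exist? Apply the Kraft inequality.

Kraft inequality: Σ 2^(-l_i) ≤ 1 for prefix-free code
Calculating: 2^(-1) + 2^(-1) + 2^(-1) + 2^(-4) + 2^(-4) + 2^(-7) + 2^(-9)
= 0.5 + 0.5 + 0.5 + 0.0625 + 0.0625 + 0.0078125 + 0.001953125
= 1.6348
Since 1.6348 > 1, prefix-free code does not exist


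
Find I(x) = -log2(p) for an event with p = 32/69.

Information content I(x) = -log₂(p(x))
I = -log₂(32/69) = -log₂(0.4638)
I = 1.1085 bits


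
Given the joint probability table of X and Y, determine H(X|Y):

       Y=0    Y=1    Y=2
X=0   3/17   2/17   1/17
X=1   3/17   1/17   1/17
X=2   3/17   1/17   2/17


H(X|Y) = Σ_y p(y) H(X|Y=y)
  p(Y=0) = 9/17, H(X|Y=0) = 1.5850
  p(Y=1) = 4/17, H(X|Y=1) = 1.5000
  p(Y=2) = 4/17, H(X|Y=2) = 1.5000
H(X|Y) = 0.5294×1.5850 + 0.2353×1.5000 + 0.2353×1.5000 = 1.5450 bits


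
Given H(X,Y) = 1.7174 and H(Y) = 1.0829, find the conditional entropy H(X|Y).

Chain rule: H(X,Y) = H(X|Y) + H(Y)
H(X|Y) = H(X,Y) - H(Y) = 1.7174 - 1.0829 = 0.6345 bits


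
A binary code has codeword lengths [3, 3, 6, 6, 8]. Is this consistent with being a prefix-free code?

Kraft inequality: Σ 2^(-l_i) ≤ 1 for prefix-free code
Calculating: 2^(-3) + 2^(-3) + 2^(-6) + 2^(-6) + 2^(-8)
= 0.125 + 0.125 + 0.015625 + 0.015625 + 0.00390625
= 0.2852
Since 0.2852 ≤ 1, prefix-free code exists


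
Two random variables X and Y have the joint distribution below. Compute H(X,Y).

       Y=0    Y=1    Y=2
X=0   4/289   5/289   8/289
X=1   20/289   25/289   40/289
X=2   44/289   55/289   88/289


H(X,Y) = -Σ p(x,y) log₂ p(x,y)
  p(0,0)=4/289: -0.0138 × log₂(0.0138) = 0.0855
  p(0,1)=5/289: -0.0173 × log₂(0.0173) = 0.1013
  p(0,2)=8/289: -0.0277 × log₂(0.0277) = 0.1433
  p(1,0)=20/289: -0.0692 × log₂(0.0692) = 0.2666
  p(1,1)=25/289: -0.0865 × log₂(0.0865) = 0.3055
  p(1,2)=40/289: -0.1384 × log₂(0.1384) = 0.3949
  p(2,0)=44/289: -0.1522 × log₂(0.1522) = 0.4134
  p(2,1)=55/289: -0.1903 × log₂(0.1903) = 0.4555
  p(2,2)=88/289: -0.3045 × log₂(0.3045) = 0.5224
H(X,Y) = 2.6883 bits


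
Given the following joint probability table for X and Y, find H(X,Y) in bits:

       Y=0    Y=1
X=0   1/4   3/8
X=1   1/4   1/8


H(X,Y) = -Σ p(x,y) log₂ p(x,y)
  p(0,0)=1/4: -0.2500 × log₂(0.2500) = 0.5000
  p(0,1)=3/8: -0.3750 × log₂(0.3750) = 0.5306
  p(1,0)=1/4: -0.2500 × log₂(0.2500) = 0.5000
  p(1,1)=1/8: -0.1250 × log₂(0.1250) = 0.3750
H(X,Y) = 1.9056 bits


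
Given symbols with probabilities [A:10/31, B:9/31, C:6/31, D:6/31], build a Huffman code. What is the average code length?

Huffman tree construction:
Combine smallest probabilities repeatedly
Resulting codes:
  A: 11 (length 2)
  B: 10 (length 2)
  C: 00 (length 2)
  D: 01 (length 2)
Average length = Σ p(s) × length(s) = 2.0000 bits


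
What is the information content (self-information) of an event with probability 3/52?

Information content I(x) = -log₂(p(x))
I = -log₂(3/52) = -log₂(0.0577)
I = 4.1155 bits


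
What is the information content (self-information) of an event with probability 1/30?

Information content I(x) = -log₂(p(x))
I = -log₂(1/30) = -log₂(0.0333)
I = 4.9069 bits


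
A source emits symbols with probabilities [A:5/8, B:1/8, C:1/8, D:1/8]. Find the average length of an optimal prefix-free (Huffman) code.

Huffman tree construction:
Combine smallest probabilities repeatedly
Resulting codes:
  A: 1 (length 1)
  B: 010 (length 3)
  C: 011 (length 3)
  D: 00 (length 2)
Average length = Σ p(s) × length(s) = 1.6250 bits


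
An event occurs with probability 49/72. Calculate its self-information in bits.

Information content I(x) = -log₂(p(x))
I = -log₂(49/72) = -log₂(0.6806)
I = 0.5552 bits


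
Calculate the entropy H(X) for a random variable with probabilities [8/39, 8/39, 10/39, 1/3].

H(X) = -Σ p(x) log₂ p(x)
  -8/39 × log₂(8/39) = 0.4688
  -8/39 × log₂(8/39) = 0.4688
  -10/39 × log₂(10/39) = 0.5035
  -1/3 × log₂(1/3) = 0.5283
H(X) = 1.9694 bits


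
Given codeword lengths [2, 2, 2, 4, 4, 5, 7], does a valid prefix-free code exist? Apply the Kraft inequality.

Kraft inequality: Σ 2^(-l_i) ≤ 1 for prefix-free code
Calculating: 2^(-2) + 2^(-2) + 2^(-2) + 2^(-4) + 2^(-4) + 2^(-5) + 2^(-7)
= 0.25 + 0.25 + 0.25 + 0.0625 + 0.0625 + 0.03125 + 0.0078125
= 0.9141
Since 0.9141 ≤ 1, prefix-free code exists


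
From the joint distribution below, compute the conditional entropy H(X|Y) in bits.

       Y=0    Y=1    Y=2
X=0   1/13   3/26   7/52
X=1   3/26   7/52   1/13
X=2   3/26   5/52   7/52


H(X|Y) = Σ_y p(y) H(X|Y=y)
  p(Y=0) = 4/13, H(X|Y=0) = 1.5613
  p(Y=1) = 9/26, H(X|Y=1) = 1.5715
  p(Y=2) = 9/26, H(X|Y=2) = 1.5420
H(X|Y) = 0.3077×1.5613 + 0.3462×1.5715 + 0.3462×1.5420 = 1.5582 bits


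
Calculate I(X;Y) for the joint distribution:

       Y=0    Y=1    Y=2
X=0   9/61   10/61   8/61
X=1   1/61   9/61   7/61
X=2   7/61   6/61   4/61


H(X) = 1.5479, H(Y) = 1.5653, H(X,Y) = 3.0276
I(X;Y) = H(X) + H(Y) - H(X,Y) = 0.0855 bits


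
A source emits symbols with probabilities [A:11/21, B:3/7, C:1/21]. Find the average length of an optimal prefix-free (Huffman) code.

Huffman tree construction:
Combine smallest probabilities repeatedly
Resulting codes:
  A: 1 (length 1)
  B: 01 (length 2)
  C: 00 (length 2)
Average length = Σ p(s) × length(s) = 1.4762 bits


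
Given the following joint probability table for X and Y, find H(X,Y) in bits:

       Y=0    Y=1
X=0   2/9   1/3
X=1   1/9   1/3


H(X,Y) = -Σ p(x,y) log₂ p(x,y)
  p(0,0)=2/9: -0.2222 × log₂(0.2222) = 0.4822
  p(0,1)=1/3: -0.3333 × log₂(0.3333) = 0.5283
  p(1,0)=1/9: -0.1111 × log₂(0.1111) = 0.3522
  p(1,1)=1/3: -0.3333 × log₂(0.3333) = 0.5283
H(X,Y) = 1.8911 bits


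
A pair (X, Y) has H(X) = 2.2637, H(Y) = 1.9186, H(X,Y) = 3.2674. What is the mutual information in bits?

I(X;Y) = H(X) + H(Y) - H(X,Y)
I(X;Y) = 2.2637 + 1.9186 - 3.2674 = 0.9149 bits


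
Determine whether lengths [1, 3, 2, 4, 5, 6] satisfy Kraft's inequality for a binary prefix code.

Kraft inequality: Σ 2^(-l_i) ≤ 1 for prefix-free code
Calculating: 2^(-1) + 2^(-3) + 2^(-2) + 2^(-4) + 2^(-5) + 2^(-6)
= 0.5 + 0.125 + 0.25 + 0.0625 + 0.03125 + 0.015625
= 0.9844
Since 0.9844 ≤ 1, prefix-free code exists


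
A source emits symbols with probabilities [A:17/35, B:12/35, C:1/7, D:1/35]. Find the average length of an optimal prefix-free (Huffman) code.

Huffman tree construction:
Combine smallest probabilities repeatedly
Resulting codes:
  A: 0 (length 1)
  B: 11 (length 2)
  C: 101 (length 3)
  D: 100 (length 3)
Average length = Σ p(s) × length(s) = 1.6857 bits


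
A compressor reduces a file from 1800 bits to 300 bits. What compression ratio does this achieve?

Compression ratio = Original / Compressed
= 1800 / 300 = 6.00:1


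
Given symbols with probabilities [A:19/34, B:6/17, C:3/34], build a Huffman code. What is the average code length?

Huffman tree construction:
Combine smallest probabilities repeatedly
Resulting codes:
  A: 1 (length 1)
  B: 01 (length 2)
  C: 00 (length 2)
Average length = Σ p(s) × length(s) = 1.4412 bits


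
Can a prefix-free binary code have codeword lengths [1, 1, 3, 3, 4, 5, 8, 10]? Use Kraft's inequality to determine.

Kraft inequality: Σ 2^(-l_i) ≤ 1 for prefix-free code
Calculating: 2^(-1) + 2^(-1) + 2^(-3) + 2^(-3) + 2^(-4) + 2^(-5) + 2^(-8) + 2^(-10)
= 0.5 + 0.5 + 0.125 + 0.125 + 0.0625 + 0.03125 + 0.00390625 + 0.0009765625
= 1.3486
Since 1.3486 > 1, prefix-free code does not exist


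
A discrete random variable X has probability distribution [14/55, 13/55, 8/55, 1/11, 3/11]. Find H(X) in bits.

H(X) = -Σ p(x) log₂ p(x)
  -14/55 × log₂(14/55) = 0.5025
  -13/55 × log₂(13/55) = 0.4919
  -8/55 × log₂(8/55) = 0.4046
  -1/11 × log₂(1/11) = 0.3145
  -3/11 × log₂(3/11) = 0.5112
H(X) = 2.2246 bits


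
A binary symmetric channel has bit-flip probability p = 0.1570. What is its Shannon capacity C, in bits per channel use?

For BSC with error probability p:
C = 1 - H(p) where H(p) is binary entropy
H(0.1570) = -0.1570 × log₂(0.1570) - 0.8430 × log₂(0.8430)
H(p) = 0.6271
C = 1 - 0.6271 = 0.3729 bits/use


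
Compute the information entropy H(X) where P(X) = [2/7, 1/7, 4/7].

H(X) = -Σ p(x) log₂ p(x)
  -2/7 × log₂(2/7) = 0.5164
  -1/7 × log₂(1/7) = 0.4011
  -4/7 × log₂(4/7) = 0.4613
H(X) = 1.3788 bits


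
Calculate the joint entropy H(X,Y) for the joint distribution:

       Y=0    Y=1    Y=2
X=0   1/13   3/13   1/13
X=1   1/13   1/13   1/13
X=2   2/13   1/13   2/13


H(X,Y) = -Σ p(x,y) log₂ p(x,y)
  p(0,0)=1/13: -0.0769 × log₂(0.0769) = 0.2846
  p(0,1)=3/13: -0.2308 × log₂(0.2308) = 0.4882
  p(0,2)=1/13: -0.0769 × log₂(0.0769) = 0.2846
  p(1,0)=1/13: -0.0769 × log₂(0.0769) = 0.2846
  p(1,1)=1/13: -0.0769 × log₂(0.0769) = 0.2846
  p(1,2)=1/13: -0.0769 × log₂(0.0769) = 0.2846
  p(2,0)=2/13: -0.1538 × log₂(0.1538) = 0.4155
  p(2,1)=1/13: -0.0769 × log₂(0.0769) = 0.2846
  p(2,2)=2/13: -0.1538 × log₂(0.1538) = 0.4155
H(X,Y) = 3.0270 bits


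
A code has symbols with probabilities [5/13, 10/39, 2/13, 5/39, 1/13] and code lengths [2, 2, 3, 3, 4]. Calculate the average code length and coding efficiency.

Average length L = Σ p_i × l_i = 2.4359 bits
Entropy H = 2.1137 bits
Efficiency η = H/L × 100% = 86.77%


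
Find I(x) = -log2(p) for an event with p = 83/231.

Information content I(x) = -log₂(p(x))
I = -log₂(83/231) = -log₂(0.3593)
I = 1.4767 bits


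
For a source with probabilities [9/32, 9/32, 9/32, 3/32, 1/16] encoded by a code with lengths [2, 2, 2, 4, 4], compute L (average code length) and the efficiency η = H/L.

Average length L = Σ p_i × l_i = 2.3125 bits
Entropy H = 2.1143 bits
Efficiency η = H/L × 100% = 91.43%


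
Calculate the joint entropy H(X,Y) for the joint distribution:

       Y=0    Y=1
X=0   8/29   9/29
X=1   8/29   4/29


H(X,Y) = -Σ p(x,y) log₂ p(x,y)
  p(0,0)=8/29: -0.2759 × log₂(0.2759) = 0.5125
  p(0,1)=9/29: -0.3103 × log₂(0.3103) = 0.5239
  p(1,0)=8/29: -0.2759 × log₂(0.2759) = 0.5125
  p(1,1)=4/29: -0.1379 × log₂(0.1379) = 0.3942
H(X,Y) = 1.9432 bits


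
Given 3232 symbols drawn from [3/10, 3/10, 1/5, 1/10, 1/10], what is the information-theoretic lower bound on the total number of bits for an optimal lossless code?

Entropy H = 2.1710 bits/symbol
Minimum bits = H × n = 2.1710 × 3232
= 7016.51 bits


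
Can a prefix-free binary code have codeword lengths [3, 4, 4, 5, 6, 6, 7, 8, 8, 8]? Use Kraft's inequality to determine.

Kraft inequality: Σ 2^(-l_i) ≤ 1 for prefix-free code
Calculating: 2^(-3) + 2^(-4) + 2^(-4) + 2^(-5) + 2^(-6) + 2^(-6) + 2^(-7) + 2^(-8) + 2^(-8) + 2^(-8)
= 0.125 + 0.0625 + 0.0625 + 0.03125 + 0.015625 + 0.015625 + 0.0078125 + 0.00390625 + 0.00390625 + 0.00390625
= 0.3320
Since 0.3320 ≤ 1, prefix-free code exists


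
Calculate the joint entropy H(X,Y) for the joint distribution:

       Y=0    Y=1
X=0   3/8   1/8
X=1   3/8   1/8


H(X,Y) = -Σ p(x,y) log₂ p(x,y)
  p(0,0)=3/8: -0.3750 × log₂(0.3750) = 0.5306
  p(0,1)=1/8: -0.1250 × log₂(0.1250) = 0.3750
  p(1,0)=3/8: -0.3750 × log₂(0.3750) = 0.5306
  p(1,1)=1/8: -0.1250 × log₂(0.1250) = 0.3750
H(X,Y) = 1.8113 bits


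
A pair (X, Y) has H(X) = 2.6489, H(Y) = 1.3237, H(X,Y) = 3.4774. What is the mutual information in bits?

I(X;Y) = H(X) + H(Y) - H(X,Y)
I(X;Y) = 2.6489 + 1.3237 - 3.4774 = 0.4952 bits


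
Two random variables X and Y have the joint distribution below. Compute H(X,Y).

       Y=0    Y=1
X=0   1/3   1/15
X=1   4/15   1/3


H(X,Y) = -Σ p(x,y) log₂ p(x,y)
  p(0,0)=1/3: -0.3333 × log₂(0.3333) = 0.5283
  p(0,1)=1/15: -0.0667 × log₂(0.0667) = 0.2605
  p(1,0)=4/15: -0.2667 × log₂(0.2667) = 0.5085
  p(1,1)=1/3: -0.3333 × log₂(0.3333) = 0.5283
H(X,Y) = 1.8256 bits


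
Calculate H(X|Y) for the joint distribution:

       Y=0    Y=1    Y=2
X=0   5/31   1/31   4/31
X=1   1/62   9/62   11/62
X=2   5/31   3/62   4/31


H(X|Y) = Σ_y p(y) H(X|Y=y)
  p(Y=0) = 21/62, H(X|Y=0) = 1.2286
  p(Y=1) = 7/31, H(X|Y=1) = 1.2871
  p(Y=2) = 27/62, H(X|Y=2) = 1.5677
H(X|Y) = 0.3387×1.2286 + 0.2258×1.2871 + 0.4355×1.5677 = 1.3895 bits


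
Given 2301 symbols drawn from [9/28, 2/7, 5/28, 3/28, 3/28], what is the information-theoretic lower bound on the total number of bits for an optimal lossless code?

Entropy H = 2.1770 bits/symbol
Minimum bits = H × n = 2.1770 × 2301
= 5009.38 bits


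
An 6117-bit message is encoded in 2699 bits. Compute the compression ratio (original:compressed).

Compression ratio = Original / Compressed
= 6117 / 2699 = 2.27:1


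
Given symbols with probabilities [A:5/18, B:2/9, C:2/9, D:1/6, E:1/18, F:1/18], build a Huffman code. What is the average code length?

Huffman tree construction:
Combine smallest probabilities repeatedly
Resulting codes:
  A: 10 (length 2)
  B: 00 (length 2)
  C: 01 (length 2)
  D: 111 (length 3)
  E: 1100 (length 4)
  F: 1101 (length 4)
Average length = Σ p(s) × length(s) = 2.3889 bits


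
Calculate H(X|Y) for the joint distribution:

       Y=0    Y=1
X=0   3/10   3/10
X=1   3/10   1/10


H(X|Y) = Σ_y p(y) H(X|Y=y)
  p(Y=0) = 3/5, H(X|Y=0) = 1.0000
  p(Y=1) = 2/5, H(X|Y=1) = 0.8113
H(X|Y) = 0.6000×1.0000 + 0.4000×0.8113 = 0.9245 bits


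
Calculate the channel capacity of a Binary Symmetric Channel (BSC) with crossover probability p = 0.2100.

For BSC with error probability p:
C = 1 - H(p) where H(p) is binary entropy
H(0.2100) = -0.2100 × log₂(0.2100) - 0.7900 × log₂(0.7900)
H(p) = 0.7415
C = 1 - 0.7415 = 0.2585 bits/use


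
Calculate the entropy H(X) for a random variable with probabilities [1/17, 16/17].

H(X) = -Σ p(x) log₂ p(x)
  -1/17 × log₂(1/17) = 0.2404
  -16/17 × log₂(16/17) = 0.0823
H(X) = 0.3228 bits


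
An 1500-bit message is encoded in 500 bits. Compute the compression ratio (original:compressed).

Compression ratio = Original / Compressed
= 1500 / 500 = 3.00:1


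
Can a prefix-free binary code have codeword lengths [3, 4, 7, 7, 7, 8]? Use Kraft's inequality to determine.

Kraft inequality: Σ 2^(-l_i) ≤ 1 for prefix-free code
Calculating: 2^(-3) + 2^(-4) + 2^(-7) + 2^(-7) + 2^(-7) + 2^(-8)
= 0.125 + 0.0625 + 0.0078125 + 0.0078125 + 0.0078125 + 0.00390625
= 0.2148
Since 0.2148 ≤ 1, prefix-free code exists


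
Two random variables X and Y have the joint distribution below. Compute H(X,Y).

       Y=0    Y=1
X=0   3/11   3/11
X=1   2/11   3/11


H(X,Y) = -Σ p(x,y) log₂ p(x,y)
  p(0,0)=3/11: -0.2727 × log₂(0.2727) = 0.5112
  p(0,1)=3/11: -0.2727 × log₂(0.2727) = 0.5112
  p(1,0)=2/11: -0.1818 × log₂(0.1818) = 0.4472
  p(1,1)=3/11: -0.2727 × log₂(0.2727) = 0.5112
H(X,Y) = 1.9808 bits


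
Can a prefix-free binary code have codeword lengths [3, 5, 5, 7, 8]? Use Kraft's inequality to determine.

Kraft inequality: Σ 2^(-l_i) ≤ 1 for prefix-free code
Calculating: 2^(-3) + 2^(-5) + 2^(-5) + 2^(-7) + 2^(-8)
= 0.125 + 0.03125 + 0.03125 + 0.0078125 + 0.00390625
= 0.1992
Since 0.1992 ≤ 1, prefix-free code exists


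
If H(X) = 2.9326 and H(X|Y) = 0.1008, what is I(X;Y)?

I(X;Y) = H(X) - H(X|Y)
I(X;Y) = 2.9326 - 0.1008 = 2.8318 bits


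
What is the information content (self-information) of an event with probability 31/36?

Information content I(x) = -log₂(p(x))
I = -log₂(31/36) = -log₂(0.8611)
I = 0.2157 bits


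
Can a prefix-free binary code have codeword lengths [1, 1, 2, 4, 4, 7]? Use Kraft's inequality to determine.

Kraft inequality: Σ 2^(-l_i) ≤ 1 for prefix-free code
Calculating: 2^(-1) + 2^(-1) + 2^(-2) + 2^(-4) + 2^(-4) + 2^(-7)
= 0.5 + 0.5 + 0.25 + 0.0625 + 0.0625 + 0.0078125
= 1.3828
Since 1.3828 > 1, prefix-free code does not exist


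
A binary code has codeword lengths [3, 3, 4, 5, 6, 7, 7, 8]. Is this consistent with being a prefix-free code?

Kraft inequality: Σ 2^(-l_i) ≤ 1 for prefix-free code
Calculating: 2^(-3) + 2^(-3) + 2^(-4) + 2^(-5) + 2^(-6) + 2^(-7) + 2^(-7) + 2^(-8)
= 0.125 + 0.125 + 0.0625 + 0.03125 + 0.015625 + 0.0078125 + 0.0078125 + 0.00390625
= 0.3789
Since 0.3789 ≤ 1, prefix-free code exists


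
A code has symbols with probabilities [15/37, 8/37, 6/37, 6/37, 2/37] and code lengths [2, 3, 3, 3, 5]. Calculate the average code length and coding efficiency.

Average length L = Σ p_i × l_i = 2.7027 bits
Entropy H = 2.0845 bits
Efficiency η = H/L × 100% = 77.13%


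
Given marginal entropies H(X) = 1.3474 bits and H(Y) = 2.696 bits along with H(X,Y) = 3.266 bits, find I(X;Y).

I(X;Y) = H(X) + H(Y) - H(X,Y)
I(X;Y) = 1.3474 + 2.696 - 3.266 = 0.7774 bits


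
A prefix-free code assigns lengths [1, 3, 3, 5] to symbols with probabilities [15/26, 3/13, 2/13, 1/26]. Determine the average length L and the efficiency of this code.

Average length L = Σ p_i × l_i = 1.9231 bits
Entropy H = 1.5422 bits
Efficiency η = H/L × 100% = 80.20%
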